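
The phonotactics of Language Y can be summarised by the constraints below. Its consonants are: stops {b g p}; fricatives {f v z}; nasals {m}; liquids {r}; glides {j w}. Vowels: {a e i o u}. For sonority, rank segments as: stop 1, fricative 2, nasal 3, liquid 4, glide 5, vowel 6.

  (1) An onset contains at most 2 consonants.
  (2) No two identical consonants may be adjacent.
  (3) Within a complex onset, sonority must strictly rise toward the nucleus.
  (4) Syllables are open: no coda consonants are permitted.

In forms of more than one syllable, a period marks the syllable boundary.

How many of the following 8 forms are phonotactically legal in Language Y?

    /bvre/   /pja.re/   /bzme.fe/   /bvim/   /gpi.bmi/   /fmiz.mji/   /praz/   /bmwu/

/bvre/ — violates constraint 1: syllable 1 onset /bvr/ has 3 consonants (> 2) → phonotactically illegal
/pja.re/ — σ1 onset /pj/ (1→5 rises), coda /∅/ ok; σ2 onset /r/, coda /∅/ ok → phonotactically legal
/bzme.fe/ — violates constraint 1: syllable 1 onset /bzm/ has 3 consonants (> 2) → phonotactically illegal
/bvim/ — violates constraint 4: syllable 1 coda /m/ has 1 consonant (> 0) → phonotactically illegal
/gpi.bmi/ — violates constraint 3: syllable 1 onset /gp/: /g/ (stop, 1) → /p/ (stop, 1) does not rise → phonotactically illegal
/fmiz.mji/ — violates constraint 4: syllable 1 coda /z/ has 1 consonant (> 0) → phonotactically illegal
/praz/ — violates constraint 4: syllable 1 coda /z/ has 1 consonant (> 0) → phonotactically illegal
/bmwu/ — violates constraint 1: syllable 1 onset /bmw/ has 3 consonants (> 2) → phonotactically illegal
Phonotactically legal: /pja.re/ → 1.

1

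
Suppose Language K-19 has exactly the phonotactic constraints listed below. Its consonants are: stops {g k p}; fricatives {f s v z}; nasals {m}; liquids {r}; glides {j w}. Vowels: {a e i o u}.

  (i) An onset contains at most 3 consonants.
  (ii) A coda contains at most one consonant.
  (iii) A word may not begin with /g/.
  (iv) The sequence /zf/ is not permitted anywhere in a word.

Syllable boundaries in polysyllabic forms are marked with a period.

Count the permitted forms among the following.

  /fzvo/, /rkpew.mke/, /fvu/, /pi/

/fzvo/ — σ1 onset /fzv/ (3C), coda /∅/ ok → permitted
/rkpew.mke/ — σ1 onset /rkp/ (3C), coda /w/ ok; σ2 onset /mk/ (2C), coda /∅/ ok → permitted
/fvu/ — σ1 onset /fv/ (2C), coda /∅/ ok → permitted
/pi/ — σ1 onset /p/, coda /∅/ ok → permitted
Permitted: /fzvo/, /rkpew.mke/, /fvu/, /pi/ → 4.

4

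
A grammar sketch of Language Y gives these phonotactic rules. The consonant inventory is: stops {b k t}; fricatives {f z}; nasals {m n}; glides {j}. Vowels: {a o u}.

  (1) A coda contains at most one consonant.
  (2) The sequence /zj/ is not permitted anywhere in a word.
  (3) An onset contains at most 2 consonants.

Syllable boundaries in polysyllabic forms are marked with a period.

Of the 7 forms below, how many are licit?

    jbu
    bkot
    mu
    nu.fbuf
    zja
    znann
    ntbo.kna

4

jbu — σ1 onset /jb/ (2C), coda /∅/ ok → licit
bkot — σ1 onset /bk/ (2C), coda /t/ ok → licit
mu — σ1 onset /m/, coda /∅/ ok → licit
nu.fbuf — σ1 onset /n/, coda /∅/ ok; σ2 onset /fb/ (2C), coda /f/ ok → licit
zja — violates constraint 2: contains banned sequence /zj/ → illicit
znann — violates constraint 1: syllable 1 coda /nn/ has 2 consonants (> 1) → illicit
ntbo.kna — violates constraint 3: syllable 1 onset /ntb/ has 3 consonants (> 2) → illicit
Licit: jbu, bkot, mu, nu.fbuf → 4.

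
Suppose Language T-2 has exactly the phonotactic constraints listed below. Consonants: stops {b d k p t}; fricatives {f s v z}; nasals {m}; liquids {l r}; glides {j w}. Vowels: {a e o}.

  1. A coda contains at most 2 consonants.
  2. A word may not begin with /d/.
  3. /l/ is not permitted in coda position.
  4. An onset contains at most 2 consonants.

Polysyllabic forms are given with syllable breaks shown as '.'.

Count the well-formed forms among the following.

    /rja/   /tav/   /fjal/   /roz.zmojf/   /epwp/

/rja/ — σ1 onset /rj/ (2C), coda /∅/ ok → well-formed
/tav/ — σ1 onset /t/, coda /v/ ok → well-formed
/fjal/ — violates constraint 3: syllable 1 coda contains /l/ → ill-formed
/roz.zmojf/ — σ1 onset /r/, coda /z/ ok; σ2 onset /zm/ (2C), coda /jf/ (2C) ok → well-formed
/epwp/ — violates constraint 1: syllable 1 coda /pwp/ has 3 consonants (> 2) → ill-formed
Well-formed: /rja/, /tav/, /roz.zmojf/ → 3.

3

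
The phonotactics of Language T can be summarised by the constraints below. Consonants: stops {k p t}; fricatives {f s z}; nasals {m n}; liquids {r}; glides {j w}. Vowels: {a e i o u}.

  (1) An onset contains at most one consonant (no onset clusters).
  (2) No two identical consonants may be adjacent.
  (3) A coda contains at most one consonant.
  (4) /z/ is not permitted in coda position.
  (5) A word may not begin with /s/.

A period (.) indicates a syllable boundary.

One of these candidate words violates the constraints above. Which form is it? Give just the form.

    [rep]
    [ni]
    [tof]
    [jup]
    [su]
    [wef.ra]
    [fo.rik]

[su]

[rep] — σ1 onset /r/, coda /p/ ok → well-formed
[ni] — σ1 onset /n/, coda /∅/ ok → well-formed
[tof] — σ1 onset /t/, coda /f/ ok → well-formed
[jup] — σ1 onset /j/, coda /p/ ok → well-formed
[su] — violates constraint 5: word begins with /s/ → ill-formed
[wef.ra] — σ1 onset /w/, coda /f/ ok; σ2 onset /r/, coda /∅/ ok → well-formed
[fo.rik] — σ1 onset /f/, coda /∅/ ok; σ2 onset /r/, coda /k/ ok → well-formed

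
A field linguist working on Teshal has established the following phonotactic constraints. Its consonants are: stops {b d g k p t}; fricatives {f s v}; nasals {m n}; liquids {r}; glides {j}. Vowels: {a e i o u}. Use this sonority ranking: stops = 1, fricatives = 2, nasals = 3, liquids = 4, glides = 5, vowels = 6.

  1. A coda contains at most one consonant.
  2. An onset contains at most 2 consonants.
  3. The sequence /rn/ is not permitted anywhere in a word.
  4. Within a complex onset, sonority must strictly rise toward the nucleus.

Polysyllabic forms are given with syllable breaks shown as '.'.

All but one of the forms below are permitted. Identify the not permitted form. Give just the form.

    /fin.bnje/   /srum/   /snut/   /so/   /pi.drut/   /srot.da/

/fin.bnje/ — violates constraint 2: syllable 2 onset /bnj/ has 3 consonants (> 2) → not permitted
/srum/ — σ1 onset /sr/ (2→4 rises), coda /m/ ok → permitted
/snut/ — σ1 onset /sn/ (2→3 rises), coda /t/ ok → permitted
/so/ — σ1 onset /s/, coda /∅/ ok → permitted
/pi.drut/ — σ1 onset /p/, coda /∅/ ok; σ2 onset /dr/ (1→4 rises), coda /t/ ok → permitted
/srot.da/ — σ1 onset /sr/ (2→4 rises), coda /t/ ok; σ2 onset /d/, coda /∅/ ok → permitted

/fin.bnje/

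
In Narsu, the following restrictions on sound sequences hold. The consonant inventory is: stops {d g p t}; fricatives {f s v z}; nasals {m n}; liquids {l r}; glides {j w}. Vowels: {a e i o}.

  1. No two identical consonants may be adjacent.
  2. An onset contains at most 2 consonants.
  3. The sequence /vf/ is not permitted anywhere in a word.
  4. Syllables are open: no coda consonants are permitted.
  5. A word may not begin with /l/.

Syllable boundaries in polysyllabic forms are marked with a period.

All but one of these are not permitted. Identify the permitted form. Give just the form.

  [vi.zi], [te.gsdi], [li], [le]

[vi.zi] — σ1 onset /v/, coda /∅/ ok; σ2 onset /z/, coda /∅/ ok → permitted
[te.gsdi] — violates constraint 2: syllable 2 onset /gsd/ has 3 consonants (> 2) → not permitted
[li] — violates constraint 5: word begins with /l/ → not permitted
[le] — violates constraint 5: word begins with /l/ → not permitted

[vi.zi]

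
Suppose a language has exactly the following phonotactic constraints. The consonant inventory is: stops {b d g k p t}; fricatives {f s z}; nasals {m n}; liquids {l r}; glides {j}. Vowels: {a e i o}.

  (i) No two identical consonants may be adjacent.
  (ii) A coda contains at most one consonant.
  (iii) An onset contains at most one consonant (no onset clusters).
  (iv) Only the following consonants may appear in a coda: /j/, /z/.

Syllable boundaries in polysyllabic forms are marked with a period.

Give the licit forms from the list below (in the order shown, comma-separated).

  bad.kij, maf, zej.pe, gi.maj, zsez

zej.pe, gi.maj

bad.kij — violates constraint (iv): syllable 1 coda contains /d/, which is not a licensed coda consonant → illicit
maf — violates constraint (iv): syllable 1 coda contains /f/, which is not a licensed coda consonant → illicit
zej.pe — σ1 onset /z/, coda /j/ ok; σ2 onset /p/, coda /∅/ ok → licit
gi.maj — σ1 onset /g/, coda /∅/ ok; σ2 onset /m/, coda /j/ ok → licit
zsez — violates constraint (iii): syllable 1 onset /zs/ has 2 consonants (> 1) → illicit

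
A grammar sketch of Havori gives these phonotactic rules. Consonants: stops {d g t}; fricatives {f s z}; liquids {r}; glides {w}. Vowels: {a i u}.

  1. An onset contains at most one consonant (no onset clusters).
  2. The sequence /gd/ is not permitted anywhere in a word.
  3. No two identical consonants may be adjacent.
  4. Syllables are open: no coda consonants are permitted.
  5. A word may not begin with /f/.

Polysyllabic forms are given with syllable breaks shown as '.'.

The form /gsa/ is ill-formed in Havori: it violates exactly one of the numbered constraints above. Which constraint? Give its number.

/gsa/: syllable 1 onset /gs/ has 2 consonants (> 1).
This is a violation of constraint 1: "An onset contains at most one consonant (no onset clusters)."
The remaining constraints (2, 3, 4, 5) are satisfied.

1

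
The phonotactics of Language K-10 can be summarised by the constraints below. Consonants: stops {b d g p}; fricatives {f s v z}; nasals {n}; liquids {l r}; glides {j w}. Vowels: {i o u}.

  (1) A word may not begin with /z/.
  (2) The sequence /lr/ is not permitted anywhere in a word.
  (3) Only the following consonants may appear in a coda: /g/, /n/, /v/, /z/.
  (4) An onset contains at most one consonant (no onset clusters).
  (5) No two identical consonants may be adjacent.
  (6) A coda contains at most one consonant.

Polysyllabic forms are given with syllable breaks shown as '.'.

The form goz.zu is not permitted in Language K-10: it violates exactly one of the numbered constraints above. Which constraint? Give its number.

5

goz.zu: adjacent identical consonants /zz/.
This is a violation of constraint 5: "No two identical consonants may be adjacent."
The remaining constraints (1, 2, 3, 4, 6) are satisfied.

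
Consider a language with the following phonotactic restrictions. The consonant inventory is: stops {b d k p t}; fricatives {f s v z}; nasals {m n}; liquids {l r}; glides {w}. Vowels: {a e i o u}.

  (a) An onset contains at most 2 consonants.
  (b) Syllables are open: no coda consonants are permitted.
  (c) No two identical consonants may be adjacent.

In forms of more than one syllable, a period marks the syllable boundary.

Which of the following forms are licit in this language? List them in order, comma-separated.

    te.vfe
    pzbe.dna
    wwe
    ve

te.vfe — σ1 onset /t/, coda /∅/ ok; σ2 onset /vf/ (2C), coda /∅/ ok → licit
pzbe.dna — violates constraint (a): syllable 1 onset /pzb/ has 3 consonants (> 2) → illicit
wwe — violates constraint (c): adjacent identical consonants /ww/ → illicit
ve — σ1 onset /v/, coda /∅/ ok → licit

te.vfe, ve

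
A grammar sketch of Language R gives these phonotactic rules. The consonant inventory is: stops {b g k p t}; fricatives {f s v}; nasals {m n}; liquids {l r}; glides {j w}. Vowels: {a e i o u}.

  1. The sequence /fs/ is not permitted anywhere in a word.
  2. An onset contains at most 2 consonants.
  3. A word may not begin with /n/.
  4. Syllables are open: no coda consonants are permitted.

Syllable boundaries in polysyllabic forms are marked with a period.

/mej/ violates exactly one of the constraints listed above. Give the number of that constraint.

4

/mej/: syllable 1 coda /j/ has 1 consonant (> 0).
This is a violation of constraint 4: "Syllables are open: no coda consonants are permitted."
The remaining constraints (1, 2, 3) are satisfied.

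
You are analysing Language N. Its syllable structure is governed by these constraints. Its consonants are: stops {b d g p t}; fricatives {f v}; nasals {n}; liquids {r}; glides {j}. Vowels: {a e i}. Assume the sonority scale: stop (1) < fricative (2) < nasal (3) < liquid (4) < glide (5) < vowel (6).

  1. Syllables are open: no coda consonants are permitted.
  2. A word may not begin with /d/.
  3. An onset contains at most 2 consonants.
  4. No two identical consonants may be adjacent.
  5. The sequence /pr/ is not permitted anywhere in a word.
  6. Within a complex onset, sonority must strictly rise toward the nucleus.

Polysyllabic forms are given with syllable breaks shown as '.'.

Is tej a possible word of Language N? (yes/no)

tej — violates constraint 1: syllable 1 coda /j/ has 1 consonant (> 0) → ill-formed

no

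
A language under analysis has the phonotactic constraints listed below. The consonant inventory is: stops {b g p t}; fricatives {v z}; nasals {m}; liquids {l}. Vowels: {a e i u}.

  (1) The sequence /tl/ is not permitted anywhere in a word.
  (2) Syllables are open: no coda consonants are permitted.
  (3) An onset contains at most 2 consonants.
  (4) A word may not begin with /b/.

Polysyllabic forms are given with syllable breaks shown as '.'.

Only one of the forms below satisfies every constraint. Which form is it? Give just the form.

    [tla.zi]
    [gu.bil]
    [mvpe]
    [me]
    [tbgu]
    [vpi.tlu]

[me]

[tla.zi] — violates constraint 1: contains banned sequence /tl/ → illicit
[gu.bil] — violates constraint 2: syllable 2 coda /l/ has 1 consonant (> 0) → illicit
[mvpe] — violates constraint 3: syllable 1 onset /mvp/ has 3 consonants (> 2) → illicit
[me] — σ1 onset /m/, coda /∅/ ok → licit
[tbgu] — violates constraint 3: syllable 1 onset /tbg/ has 3 consonants (> 2) → illicit
[vpi.tlu] — violates constraint 1: contains banned sequence /tl/ → illicit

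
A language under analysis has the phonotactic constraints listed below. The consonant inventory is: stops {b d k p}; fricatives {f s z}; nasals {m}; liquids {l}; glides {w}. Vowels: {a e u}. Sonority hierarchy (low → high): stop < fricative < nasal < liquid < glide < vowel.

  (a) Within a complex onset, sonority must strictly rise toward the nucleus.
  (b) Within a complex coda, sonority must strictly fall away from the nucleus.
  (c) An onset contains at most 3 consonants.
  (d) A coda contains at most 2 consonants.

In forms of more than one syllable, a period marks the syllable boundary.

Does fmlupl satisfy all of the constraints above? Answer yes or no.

no

fmlupl — violates constraint (b): syllable 1 coda /pl/: /p/ (stop, 1) → /l/ (liquid, 4) does not fall → not permitted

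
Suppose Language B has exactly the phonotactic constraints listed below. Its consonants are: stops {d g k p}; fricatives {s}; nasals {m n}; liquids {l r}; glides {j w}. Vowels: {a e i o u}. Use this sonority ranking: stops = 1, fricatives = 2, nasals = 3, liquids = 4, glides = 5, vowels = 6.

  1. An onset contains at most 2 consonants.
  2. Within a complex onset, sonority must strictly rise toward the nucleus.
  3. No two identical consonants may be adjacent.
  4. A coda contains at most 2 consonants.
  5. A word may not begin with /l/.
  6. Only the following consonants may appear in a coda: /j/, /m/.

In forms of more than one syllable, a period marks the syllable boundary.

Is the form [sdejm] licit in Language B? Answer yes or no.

[sdejm] — violates constraint 2: syllable 1 onset /sd/: /s/ (fricative, 2) → /d/ (stop, 1) does not rise → illicit

no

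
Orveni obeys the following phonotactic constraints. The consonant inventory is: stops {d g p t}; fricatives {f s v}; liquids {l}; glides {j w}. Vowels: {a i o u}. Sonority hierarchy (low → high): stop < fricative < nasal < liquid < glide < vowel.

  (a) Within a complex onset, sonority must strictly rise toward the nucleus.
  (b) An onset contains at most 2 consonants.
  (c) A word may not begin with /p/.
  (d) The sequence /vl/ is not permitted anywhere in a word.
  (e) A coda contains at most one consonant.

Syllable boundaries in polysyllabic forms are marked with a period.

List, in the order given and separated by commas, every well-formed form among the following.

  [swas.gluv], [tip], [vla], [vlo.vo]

[swas.gluv], [tip]

[swas.gluv] — σ1 onset /sw/ (2→5 rises), coda /s/ ok; σ2 onset /gl/ (1→4 rises), coda /v/ ok → well-formed
[tip] — σ1 onset /t/, coda /p/ ok → well-formed
[vla] — violates constraint (d): contains banned sequence /vl/ → ill-formed
[vlo.vo] — violates constraint (d): contains banned sequence /vl/ → ill-formed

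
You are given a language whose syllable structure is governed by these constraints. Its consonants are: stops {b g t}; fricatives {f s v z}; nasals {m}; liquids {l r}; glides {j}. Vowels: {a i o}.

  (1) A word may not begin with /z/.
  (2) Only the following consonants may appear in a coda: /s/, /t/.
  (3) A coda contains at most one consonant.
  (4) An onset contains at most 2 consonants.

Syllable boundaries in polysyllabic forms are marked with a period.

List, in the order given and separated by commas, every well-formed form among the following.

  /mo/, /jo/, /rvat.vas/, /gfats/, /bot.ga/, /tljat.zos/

/mo/ — σ1 onset /m/, coda /∅/ ok → well-formed
/jo/ — σ1 onset /j/, coda /∅/ ok → well-formed
/rvat.vas/ — σ1 onset /rv/ (2C), coda /t/ ok; σ2 onset /v/, coda /s/ ok → well-formed
/gfats/ — violates constraint 3: syllable 1 coda /ts/ has 2 consonants (> 1) → ill-formed
/bot.ga/ — σ1 onset /b/, coda /t/ ok; σ2 onset /g/, coda /∅/ ok → well-formed
/tljat.zos/ — violates constraint 4: syllable 1 onset /tlj/ has 3 consonants (> 2) → ill-formed

/mo/, /jo/, /rvat.vas/, /bot.ga/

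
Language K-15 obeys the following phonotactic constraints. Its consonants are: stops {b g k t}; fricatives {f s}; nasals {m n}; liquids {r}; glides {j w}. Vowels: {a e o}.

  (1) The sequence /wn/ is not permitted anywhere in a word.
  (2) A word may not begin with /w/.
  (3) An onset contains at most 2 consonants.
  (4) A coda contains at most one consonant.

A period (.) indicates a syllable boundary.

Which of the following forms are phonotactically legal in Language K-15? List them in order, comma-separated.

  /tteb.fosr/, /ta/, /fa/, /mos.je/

/tteb.fosr/ — violates constraint 4: syllable 2 coda /sr/ has 2 consonants (> 1) → phonotactically illegal
/ta/ — σ1 onset /t/, coda /∅/ ok → phonotactically legal
/fa/ — σ1 onset /f/, coda /∅/ ok → phonotactically legal
/mos.je/ — σ1 onset /m/, coda /s/ ok; σ2 onset /j/, coda /∅/ ok → phonotactically legal

/ta/, /fa/, /mos.je/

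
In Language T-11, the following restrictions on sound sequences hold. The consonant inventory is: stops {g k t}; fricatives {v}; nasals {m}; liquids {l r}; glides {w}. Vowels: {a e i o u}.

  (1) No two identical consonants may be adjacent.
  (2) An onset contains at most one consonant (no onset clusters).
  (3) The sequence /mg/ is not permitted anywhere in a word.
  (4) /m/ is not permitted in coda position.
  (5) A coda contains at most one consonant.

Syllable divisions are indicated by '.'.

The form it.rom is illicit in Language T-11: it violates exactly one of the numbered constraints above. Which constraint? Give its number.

4

it.rom: syllable 2 coda contains /m/.
This is a violation of constraint 4: "/m/ is not permitted in coda position."
The remaining constraints (1, 2, 3, 5) are satisfied.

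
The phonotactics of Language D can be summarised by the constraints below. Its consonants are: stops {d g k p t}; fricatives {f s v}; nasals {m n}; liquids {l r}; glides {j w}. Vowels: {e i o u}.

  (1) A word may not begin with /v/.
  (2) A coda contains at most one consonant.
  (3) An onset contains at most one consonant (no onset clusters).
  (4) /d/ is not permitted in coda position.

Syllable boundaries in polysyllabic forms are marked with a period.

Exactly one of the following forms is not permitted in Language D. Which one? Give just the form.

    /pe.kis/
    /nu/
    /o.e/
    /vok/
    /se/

/vok/

/pe.kis/ — σ1 onset /p/, coda /∅/ ok; σ2 onset /k/, coda /s/ ok → permitted
/nu/ — σ1 onset /n/, coda /∅/ ok → permitted
/o.e/ — σ1 onset /∅/, coda /∅/ ok; σ2 onset /∅/, coda /∅/ ok → permitted
/vok/ — violates constraint 1: word begins with /v/ → not permitted
/se/ — σ1 onset /s/, coda /∅/ ok → permitted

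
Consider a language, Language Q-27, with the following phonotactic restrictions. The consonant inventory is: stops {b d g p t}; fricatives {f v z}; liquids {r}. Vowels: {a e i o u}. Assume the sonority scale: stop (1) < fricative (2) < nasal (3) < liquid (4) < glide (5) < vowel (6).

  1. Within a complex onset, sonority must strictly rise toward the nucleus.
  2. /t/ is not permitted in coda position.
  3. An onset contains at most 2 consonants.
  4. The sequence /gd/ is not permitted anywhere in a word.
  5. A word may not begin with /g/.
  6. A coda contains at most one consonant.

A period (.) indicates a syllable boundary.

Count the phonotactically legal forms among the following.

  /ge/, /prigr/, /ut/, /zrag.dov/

/ge/ — violates constraint 5: word begins with /g/ → phonotactically illegal
/prigr/ — violates constraint 6: syllable 1 coda /gr/ has 2 consonants (> 1) → phonotactically illegal
/ut/ — violates constraint 2: syllable 1 coda contains /t/ → phonotactically illegal
/zrag.dov/ — violates constraint 4: contains banned sequence /gd/ → phonotactically illegal
No form is phonotactically legal → 0.

0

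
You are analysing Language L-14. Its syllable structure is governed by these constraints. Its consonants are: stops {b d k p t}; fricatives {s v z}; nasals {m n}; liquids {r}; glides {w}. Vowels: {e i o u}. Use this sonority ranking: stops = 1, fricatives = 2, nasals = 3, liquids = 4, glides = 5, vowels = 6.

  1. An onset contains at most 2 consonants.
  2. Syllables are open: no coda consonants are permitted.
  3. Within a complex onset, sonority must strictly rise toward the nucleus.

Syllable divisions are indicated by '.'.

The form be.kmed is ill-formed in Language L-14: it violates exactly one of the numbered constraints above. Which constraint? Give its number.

2

be.kmed: syllable 2 coda /d/ has 1 consonant (> 0).
This is a violation of constraint 2: "Syllables are open: no coda consonants are permitted."
The remaining constraints (1, 3) are satisfied.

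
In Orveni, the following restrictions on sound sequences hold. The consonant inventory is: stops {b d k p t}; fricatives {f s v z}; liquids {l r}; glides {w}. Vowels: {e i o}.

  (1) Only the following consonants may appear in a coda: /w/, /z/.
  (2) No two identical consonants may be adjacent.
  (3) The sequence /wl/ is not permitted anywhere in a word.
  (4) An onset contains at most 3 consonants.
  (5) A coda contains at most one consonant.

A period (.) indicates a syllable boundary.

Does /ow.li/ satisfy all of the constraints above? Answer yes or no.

no

/ow.li/ — violates constraint 3: contains banned sequence /wl/ → phonotactically illegal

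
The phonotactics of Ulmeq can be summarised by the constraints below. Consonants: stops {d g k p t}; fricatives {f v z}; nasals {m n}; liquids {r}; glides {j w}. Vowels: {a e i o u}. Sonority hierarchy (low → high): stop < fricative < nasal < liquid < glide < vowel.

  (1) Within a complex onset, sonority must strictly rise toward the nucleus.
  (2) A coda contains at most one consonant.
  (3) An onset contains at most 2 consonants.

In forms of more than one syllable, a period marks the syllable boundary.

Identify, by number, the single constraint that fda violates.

1

fda: syllable 1 onset /fd/: /f/ (fricative, 2) → /d/ (stop, 1) does not rise.
This is a violation of constraint 1: "Within a complex onset, sonority must strictly rise toward the nucleus."
The remaining constraints (2, 3) are satisfied.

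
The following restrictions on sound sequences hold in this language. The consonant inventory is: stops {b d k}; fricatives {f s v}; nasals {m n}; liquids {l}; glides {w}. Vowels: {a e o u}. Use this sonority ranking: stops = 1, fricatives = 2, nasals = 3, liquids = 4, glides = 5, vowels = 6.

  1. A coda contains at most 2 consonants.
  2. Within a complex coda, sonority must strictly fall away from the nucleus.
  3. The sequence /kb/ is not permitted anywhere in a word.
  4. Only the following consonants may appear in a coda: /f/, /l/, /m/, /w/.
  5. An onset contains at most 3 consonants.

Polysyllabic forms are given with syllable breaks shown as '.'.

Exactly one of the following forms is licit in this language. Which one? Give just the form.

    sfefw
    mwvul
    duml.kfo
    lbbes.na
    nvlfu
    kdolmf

mwvul

sfefw — violates constraint 2: syllable 1 coda /fw/: /f/ (fricative, 2) → /w/ (glide, 5) does not fall → illicit
mwvul — σ1 onset /mwv/ (3C), coda /l/ ok → licit
duml.kfo — violates constraint 2: syllable 1 coda /ml/: /m/ (nasal, 3) → /l/ (liquid, 4) does not fall → illicit
lbbes.na — violates constraint 4: syllable 1 coda contains /s/, which is not a licensed coda consonant → illicit
nvlfu — violates constraint 5: syllable 1 onset /nvlf/ has 4 consonants (> 3) → illicit
kdolmf — violates constraint 1: syllable 1 coda /lmf/ has 3 consonants (> 2) → illicit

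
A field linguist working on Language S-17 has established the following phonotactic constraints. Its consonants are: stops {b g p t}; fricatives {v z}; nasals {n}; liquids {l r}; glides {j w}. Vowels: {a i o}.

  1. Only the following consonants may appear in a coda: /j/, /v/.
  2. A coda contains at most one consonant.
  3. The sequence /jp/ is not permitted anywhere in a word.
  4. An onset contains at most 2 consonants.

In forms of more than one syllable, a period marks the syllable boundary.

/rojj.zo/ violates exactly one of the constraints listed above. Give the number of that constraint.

2

/rojj.zo/: syllable 1 coda /jj/ has 2 consonants (> 1).
This is a violation of constraint 2: "A coda contains at most one consonant."
The remaining constraints (1, 3, 4) are satisfied.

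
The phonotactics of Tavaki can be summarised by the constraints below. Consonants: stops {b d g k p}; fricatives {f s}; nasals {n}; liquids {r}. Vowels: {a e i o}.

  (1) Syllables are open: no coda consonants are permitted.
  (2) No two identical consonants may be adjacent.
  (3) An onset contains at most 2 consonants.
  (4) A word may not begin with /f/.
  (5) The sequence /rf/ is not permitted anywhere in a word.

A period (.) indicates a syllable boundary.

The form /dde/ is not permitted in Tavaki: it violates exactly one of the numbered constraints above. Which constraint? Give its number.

/dde/: adjacent identical consonants /dd/.
This is a violation of constraint 2: "No two identical consonants may be adjacent."
The remaining constraints (1, 3, 4, 5) are satisfied.

2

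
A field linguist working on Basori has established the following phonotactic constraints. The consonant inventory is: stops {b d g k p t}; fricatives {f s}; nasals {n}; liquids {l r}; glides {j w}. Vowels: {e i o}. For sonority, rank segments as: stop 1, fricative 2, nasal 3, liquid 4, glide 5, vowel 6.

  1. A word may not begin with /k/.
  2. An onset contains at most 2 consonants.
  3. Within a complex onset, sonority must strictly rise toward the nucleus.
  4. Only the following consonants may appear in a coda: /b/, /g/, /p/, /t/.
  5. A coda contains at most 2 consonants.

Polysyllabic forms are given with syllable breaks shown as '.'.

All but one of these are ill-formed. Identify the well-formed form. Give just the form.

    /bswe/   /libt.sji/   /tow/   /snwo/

/libt.sji/

/bswe/ — violates constraint 2: syllable 1 onset /bsw/ has 3 consonants (> 2) → ill-formed
/libt.sji/ — σ1 onset /l/, coda /bt/ (2C) ok; σ2 onset /sj/ (2→5 rises), coda /∅/ ok → well-formed
/tow/ — violates constraint 4: syllable 1 coda contains /w/, which is not a licensed coda consonant → ill-formed
/snwo/ — violates constraint 2: syllable 1 onset /snw/ has 3 consonants (> 2) → ill-formed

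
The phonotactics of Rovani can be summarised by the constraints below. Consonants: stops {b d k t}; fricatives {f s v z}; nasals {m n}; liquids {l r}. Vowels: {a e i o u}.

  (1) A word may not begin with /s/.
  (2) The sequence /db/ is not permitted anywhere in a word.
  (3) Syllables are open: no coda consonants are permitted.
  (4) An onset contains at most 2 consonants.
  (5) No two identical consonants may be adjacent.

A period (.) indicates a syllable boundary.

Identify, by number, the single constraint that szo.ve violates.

1

szo.ve: word begins with /s/.
This is a violation of constraint 1: "A word may not begin with /s/."
The remaining constraints (2, 3, 4, 5) are satisfied.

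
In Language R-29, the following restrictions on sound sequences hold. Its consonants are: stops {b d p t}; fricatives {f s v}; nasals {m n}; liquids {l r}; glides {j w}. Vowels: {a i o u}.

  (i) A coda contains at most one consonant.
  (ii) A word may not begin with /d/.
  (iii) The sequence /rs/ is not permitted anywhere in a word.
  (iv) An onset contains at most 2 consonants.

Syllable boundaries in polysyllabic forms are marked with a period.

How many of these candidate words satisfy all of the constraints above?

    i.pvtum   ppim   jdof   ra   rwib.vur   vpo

5

i.pvtum — violates constraint (iv): syllable 2 onset /pvt/ has 3 consonants (> 2) → ill-formed
ppim — σ1 onset /pp/ (2C), coda /m/ ok → well-formed
jdof — σ1 onset /jd/ (2C), coda /f/ ok → well-formed
ra — σ1 onset /r/, coda /∅/ ok → well-formed
rwib.vur — σ1 onset /rw/ (2C), coda /b/ ok; σ2 onset /v/, coda /r/ ok → well-formed
vpo — σ1 onset /vp/ (2C), coda /∅/ ok → well-formed
Well-formed: ppim, jdof, ra, rwib.vur, vpo → 5.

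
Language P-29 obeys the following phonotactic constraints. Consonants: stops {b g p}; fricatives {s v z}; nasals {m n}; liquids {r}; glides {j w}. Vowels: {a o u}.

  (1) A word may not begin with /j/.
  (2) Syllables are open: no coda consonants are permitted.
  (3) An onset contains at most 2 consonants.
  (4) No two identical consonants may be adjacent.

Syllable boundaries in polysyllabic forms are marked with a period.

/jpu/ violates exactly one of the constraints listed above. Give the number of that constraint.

1

/jpu/: word begins with /j/.
This is a violation of constraint 1: "A word may not begin with /j/."
The remaining constraints (2, 3, 4) are satisfied.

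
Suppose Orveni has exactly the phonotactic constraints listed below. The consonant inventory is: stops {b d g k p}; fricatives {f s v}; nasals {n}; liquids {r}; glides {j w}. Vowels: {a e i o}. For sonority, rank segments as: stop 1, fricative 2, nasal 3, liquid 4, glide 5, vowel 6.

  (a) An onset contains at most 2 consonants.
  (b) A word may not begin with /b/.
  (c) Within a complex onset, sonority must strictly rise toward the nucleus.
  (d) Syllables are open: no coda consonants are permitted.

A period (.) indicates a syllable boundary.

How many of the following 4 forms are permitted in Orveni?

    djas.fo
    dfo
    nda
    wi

2

djas.fo — violates constraint (d): syllable 1 coda /s/ has 1 consonant (> 0) → not permitted
dfo — σ1 onset /df/ (1→2 rises), coda /∅/ ok → permitted
nda — violates constraint (c): syllable 1 onset /nd/: /n/ (nasal, 3) → /d/ (stop, 1) does not rise → not permitted
wi — σ1 onset /w/, coda /∅/ ok → permitted
Permitted: dfo, wi → 2.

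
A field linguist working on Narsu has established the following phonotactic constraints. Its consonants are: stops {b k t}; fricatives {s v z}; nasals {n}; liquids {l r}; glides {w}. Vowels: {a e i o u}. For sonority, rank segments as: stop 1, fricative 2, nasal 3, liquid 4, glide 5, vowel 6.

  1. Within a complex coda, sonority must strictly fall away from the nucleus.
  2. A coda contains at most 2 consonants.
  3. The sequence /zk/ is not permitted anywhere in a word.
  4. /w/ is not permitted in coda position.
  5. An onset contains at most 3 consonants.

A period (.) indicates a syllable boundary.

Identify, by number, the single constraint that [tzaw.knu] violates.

4

[tzaw.knu]: syllable 1 coda contains /w/.
This is a violation of constraint 4: "/w/ is not permitted in coda position."
The remaining constraints (1, 2, 3, 5) are satisfied.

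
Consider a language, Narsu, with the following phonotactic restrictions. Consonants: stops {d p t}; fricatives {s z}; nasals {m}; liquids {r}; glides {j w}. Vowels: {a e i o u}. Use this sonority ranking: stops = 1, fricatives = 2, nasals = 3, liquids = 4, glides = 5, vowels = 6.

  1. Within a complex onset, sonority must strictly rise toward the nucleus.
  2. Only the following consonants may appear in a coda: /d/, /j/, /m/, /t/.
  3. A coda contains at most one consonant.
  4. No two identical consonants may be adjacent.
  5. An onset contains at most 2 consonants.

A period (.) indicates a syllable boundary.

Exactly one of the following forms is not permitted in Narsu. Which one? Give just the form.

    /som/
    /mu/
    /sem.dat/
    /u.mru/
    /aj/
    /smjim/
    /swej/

/som/ — σ1 onset /s/, coda /m/ ok → permitted
/mu/ — σ1 onset /m/, coda /∅/ ok → permitted
/sem.dat/ — σ1 onset /s/, coda /m/ ok; σ2 onset /d/, coda /t/ ok → permitted
/u.mru/ — σ1 onset /∅/, coda /∅/ ok; σ2 onset /mr/ (3→4 rises), coda /∅/ ok → permitted
/aj/ — σ1 onset /∅/, coda /j/ ok → permitted
/smjim/ — violates constraint 5: syllable 1 onset /smj/ has 3 consonants (> 2) → not permitted
/swej/ — σ1 onset /sw/ (2→5 rises), coda /j/ ok → permitted

/smjim/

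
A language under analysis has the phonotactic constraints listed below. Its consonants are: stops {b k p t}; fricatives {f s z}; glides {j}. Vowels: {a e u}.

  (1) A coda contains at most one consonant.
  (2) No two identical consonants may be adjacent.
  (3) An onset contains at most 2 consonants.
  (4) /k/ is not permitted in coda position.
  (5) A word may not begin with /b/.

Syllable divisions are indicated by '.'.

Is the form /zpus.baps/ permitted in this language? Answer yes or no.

no

/zpus.baps/ — violates constraint 1: syllable 2 coda /ps/ has 2 consonants (> 1) → not permitted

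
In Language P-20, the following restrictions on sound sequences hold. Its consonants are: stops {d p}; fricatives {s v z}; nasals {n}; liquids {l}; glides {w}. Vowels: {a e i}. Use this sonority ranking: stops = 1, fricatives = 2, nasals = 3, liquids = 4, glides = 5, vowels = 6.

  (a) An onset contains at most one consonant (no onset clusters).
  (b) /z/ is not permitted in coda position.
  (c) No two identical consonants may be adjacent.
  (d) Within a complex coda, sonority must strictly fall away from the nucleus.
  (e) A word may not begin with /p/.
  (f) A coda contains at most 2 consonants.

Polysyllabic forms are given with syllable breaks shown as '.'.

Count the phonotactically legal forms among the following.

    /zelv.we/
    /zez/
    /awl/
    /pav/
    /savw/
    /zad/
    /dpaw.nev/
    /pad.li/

/zelv.we/ — σ1 onset /z/, coda /lv/ (4→2 falls) ok; σ2 onset /w/, coda /∅/ ok → phonotactically legal
/zez/ — violates constraint (b): syllable 1 coda contains /z/ → phonotactically illegal
/awl/ — σ1 onset /∅/, coda /wl/ (5→4 falls) ok → phonotactically legal
/pav/ — violates constraint (e): word begins with /p/ → phonotactically illegal
/savw/ — violates constraint (d): syllable 1 coda /vw/: /v/ (fricative, 2) → /w/ (glide, 5) does not fall → phonotactically illegal
/zad/ — σ1 onset /z/, coda /d/ ok → phonotactically legal
/dpaw.nev/ — violates constraint (a): syllable 1 onset /dp/ has 2 consonants (> 1) → phonotactically illegal
/pad.li/ — violates constraint (e): word begins with /p/ → phonotactically illegal
Phonotactically legal: /zelv.we/, /awl/, /zad/ → 3.

3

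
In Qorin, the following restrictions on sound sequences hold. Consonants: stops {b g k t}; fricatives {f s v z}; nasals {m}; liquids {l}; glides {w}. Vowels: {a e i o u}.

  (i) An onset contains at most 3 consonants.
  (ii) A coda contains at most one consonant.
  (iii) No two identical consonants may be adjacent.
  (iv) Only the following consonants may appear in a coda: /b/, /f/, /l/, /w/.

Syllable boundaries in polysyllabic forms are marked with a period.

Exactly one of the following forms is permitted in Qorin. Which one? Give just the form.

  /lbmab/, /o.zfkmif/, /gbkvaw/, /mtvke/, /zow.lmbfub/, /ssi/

/lbmab/

/lbmab/ — σ1 onset /lbm/ (3C), coda /b/ ok → permitted
/o.zfkmif/ — violates constraint (i): syllable 2 onset /zfkm/ has 4 consonants (> 3) → not permitted
/gbkvaw/ — violates constraint (i): syllable 1 onset /gbkv/ has 4 consonants (> 3) → not permitted
/mtvke/ — violates constraint (i): syllable 1 onset /mtvk/ has 4 consonants (> 3) → not permitted
/zow.lmbfub/ — violates constraint (i): syllable 2 onset /lmbf/ has 4 consonants (> 3) → not permitted
/ssi/ — violates constraint (iii): adjacent identical consonants /ss/ → not permitted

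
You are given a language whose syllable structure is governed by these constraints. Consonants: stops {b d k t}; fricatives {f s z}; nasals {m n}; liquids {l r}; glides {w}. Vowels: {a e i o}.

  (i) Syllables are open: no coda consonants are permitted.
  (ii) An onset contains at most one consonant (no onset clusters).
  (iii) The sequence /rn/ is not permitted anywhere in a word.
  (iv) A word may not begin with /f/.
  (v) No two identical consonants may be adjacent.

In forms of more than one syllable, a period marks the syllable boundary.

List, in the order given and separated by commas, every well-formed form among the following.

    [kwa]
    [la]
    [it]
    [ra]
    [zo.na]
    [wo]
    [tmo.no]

[la], [ra], [zo.na], [wo]

[kwa] — violates constraint (ii): syllable 1 onset /kw/ has 2 consonants (> 1) → ill-formed
[la] — σ1 onset /l/, coda /∅/ ok → well-formed
[it] — violates constraint (i): syllable 1 coda /t/ has 1 consonant (> 0) → ill-formed
[ra] — σ1 onset /r/, coda /∅/ ok → well-formed
[zo.na] — σ1 onset /z/, coda /∅/ ok; σ2 onset /n/, coda /∅/ ok → well-formed
[wo] — σ1 onset /w/, coda /∅/ ok → well-formed
[tmo.no] — violates constraint (ii): syllable 1 onset /tm/ has 2 consonants (> 1) → ill-formed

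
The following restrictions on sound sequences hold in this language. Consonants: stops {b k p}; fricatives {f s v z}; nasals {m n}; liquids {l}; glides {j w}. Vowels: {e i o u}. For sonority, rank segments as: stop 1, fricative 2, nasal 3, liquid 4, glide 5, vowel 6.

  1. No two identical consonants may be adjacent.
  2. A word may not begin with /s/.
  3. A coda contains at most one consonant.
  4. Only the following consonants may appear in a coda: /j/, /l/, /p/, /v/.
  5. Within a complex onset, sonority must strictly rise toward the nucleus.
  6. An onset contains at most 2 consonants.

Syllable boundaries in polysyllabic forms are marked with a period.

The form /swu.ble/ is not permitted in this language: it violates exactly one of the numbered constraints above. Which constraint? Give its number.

2

/swu.ble/: word begins with /s/.
This is a violation of constraint 2: "A word may not begin with /s/."
The remaining constraints (1, 3, 4, 5, 6) are satisfied.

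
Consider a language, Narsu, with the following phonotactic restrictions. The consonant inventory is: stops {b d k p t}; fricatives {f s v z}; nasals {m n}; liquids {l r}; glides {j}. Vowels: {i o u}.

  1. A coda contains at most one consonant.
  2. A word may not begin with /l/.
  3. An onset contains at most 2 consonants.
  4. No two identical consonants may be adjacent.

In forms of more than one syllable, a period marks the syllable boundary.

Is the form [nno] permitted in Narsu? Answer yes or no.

no

[nno] — violates constraint 4: adjacent identical consonants /nn/ → not permitted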